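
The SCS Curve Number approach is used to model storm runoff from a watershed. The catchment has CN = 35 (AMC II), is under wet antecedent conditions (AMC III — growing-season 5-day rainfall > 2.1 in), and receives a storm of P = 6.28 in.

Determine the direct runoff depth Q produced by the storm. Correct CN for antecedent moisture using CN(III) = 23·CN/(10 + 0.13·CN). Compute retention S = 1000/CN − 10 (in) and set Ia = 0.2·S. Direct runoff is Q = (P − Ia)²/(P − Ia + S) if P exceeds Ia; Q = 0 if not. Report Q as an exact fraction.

Adjust CN=35 to AMC III: 23·35/(10 + 0.13·35) → 805 ÷ (291/20) = 16100/291 ≈ 55.326
Retention S: 1000/CN − 10 with CN=55.326 → S = 1300/161 ≈ 8.075 in
Ia = 0.2S: 0.2·8.075 = 1.615 in (exactly 260/161)
P − Ia = 6.280 − 1.615 = 18777/4025 ≈ 4.665 in (> 0, runoff occurs)
Q: (18777/4025)² ÷ (51277/4025) = 352575729/206389925 in (≈ 1.708 in)

Q = 352575729/206389925 in ≈ 1.708 in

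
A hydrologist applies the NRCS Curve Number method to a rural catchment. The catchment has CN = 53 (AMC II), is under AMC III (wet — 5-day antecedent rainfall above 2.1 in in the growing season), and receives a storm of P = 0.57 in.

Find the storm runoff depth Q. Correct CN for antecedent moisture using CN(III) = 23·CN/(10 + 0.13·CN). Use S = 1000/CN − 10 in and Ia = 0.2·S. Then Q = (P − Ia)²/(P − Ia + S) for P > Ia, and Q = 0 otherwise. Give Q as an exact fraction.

Adjust CN=53 to AMC III: 23·53/(10 + 0.13·53) → 1219 ÷ (1689/100) = 121900/1689 ≈ 72.173
Max retention: S = 1000/(121900/1689) − 10 = 4700/1219 in (≈ 3.856 in)
Ia = 0.2·(4700/1219) = 940/1219 in ≈ 0.771 in
P = 0.570 ≤ Ia = 0.771 in: entire storm abstracted, Q = 0.

Q = 0 in ≈ 0.000 in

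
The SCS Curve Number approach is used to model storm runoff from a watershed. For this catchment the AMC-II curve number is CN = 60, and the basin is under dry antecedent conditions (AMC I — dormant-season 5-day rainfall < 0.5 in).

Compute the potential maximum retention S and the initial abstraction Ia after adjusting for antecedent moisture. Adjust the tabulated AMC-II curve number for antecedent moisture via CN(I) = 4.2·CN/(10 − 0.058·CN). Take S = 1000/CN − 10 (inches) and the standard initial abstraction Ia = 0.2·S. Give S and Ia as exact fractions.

CN(I) from CN(II)=60: (4.2·60)/(10 − 0.058·60) = 6300/163 ≈ 38.650
Retention S: 1000/CN − 10 with CN=38.650 → S = 1000/63 ≈ 15.873 in
Ia = 0.2S: 0.2·15.873 = 3.175 in (exactly 200/63)

S = 1000/63 in ≈ 15.873 in; Ia = 200/63 in ≈ 3.175 in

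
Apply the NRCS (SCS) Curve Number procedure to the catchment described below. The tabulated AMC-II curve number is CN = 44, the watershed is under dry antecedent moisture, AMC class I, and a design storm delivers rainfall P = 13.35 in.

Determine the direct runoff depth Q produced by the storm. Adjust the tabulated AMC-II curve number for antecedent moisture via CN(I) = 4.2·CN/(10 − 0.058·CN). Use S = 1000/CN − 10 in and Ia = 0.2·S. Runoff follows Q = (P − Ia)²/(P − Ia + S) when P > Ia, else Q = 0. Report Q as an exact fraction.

Dry (AMC I): CN(I) = 4.2·44/(10 − 0.058·44) = (924/5)/(931/125) = 3300/133 ≈ 24.812
Max retention: S = 1000/(3300/133) − 10 = 1000/33 in (≈ 30.303 in)
Ia = 0.2·(1000/33) = 200/33 in ≈ 6.061 in
P − Ia = 13.350 − 6.061 = 4811/660 ≈ 7.289 in (> 0, runoff occurs)
Q: (4811/660)² ÷ (24811/660) = 23145721/16375260 in (≈ 1.413 in)

Q = 23145721/16375260 in ≈ 1.413 in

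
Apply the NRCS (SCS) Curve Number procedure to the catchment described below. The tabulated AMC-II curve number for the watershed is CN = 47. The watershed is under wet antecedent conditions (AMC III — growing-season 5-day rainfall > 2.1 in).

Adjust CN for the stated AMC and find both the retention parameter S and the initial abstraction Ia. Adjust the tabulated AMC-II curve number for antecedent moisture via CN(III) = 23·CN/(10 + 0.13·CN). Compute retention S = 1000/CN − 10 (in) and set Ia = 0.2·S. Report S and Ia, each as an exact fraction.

CN(III) from CN(II)=47: (23·47)/(10 + 0.13·47) = 108100/1611 ≈ 67.101
Retention S: 1000/CN − 10 with CN=67.101 → S = 5300/1081 ≈ 4.903 in
Ia = 0.2S: 0.2·4.903 = 0.981 in (exactly 1060/1081)

S = 5300/1081 in ≈ 4.903 in; Ia = 1060/1081 in ≈ 0.981 in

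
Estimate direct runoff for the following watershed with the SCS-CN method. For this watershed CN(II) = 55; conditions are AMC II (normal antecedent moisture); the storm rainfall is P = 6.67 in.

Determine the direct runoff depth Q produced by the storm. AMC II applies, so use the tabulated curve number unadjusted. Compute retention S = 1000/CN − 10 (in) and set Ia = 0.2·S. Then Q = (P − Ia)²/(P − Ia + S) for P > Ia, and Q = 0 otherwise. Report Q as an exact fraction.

Q = 30658369/15990700 in ≈ 1.917 in

CN(II) = 55; AMC II needs no correction.
S = 1000/55 − 10 = 90/11 in ≈ 8.182 in
Ia = 0.2·(90/11) = 18/11 in ≈ 1.636 in
P − Ia = 6.670 − 1.636 = 5537/1100 ≈ 5.034 in (> 0, runoff occurs)
Runoff Q = (P−Ia)²/(P−Ia+S) = (5.034)²/(5.034+8.182) = 30658369/15990700 ≈ 1.917 in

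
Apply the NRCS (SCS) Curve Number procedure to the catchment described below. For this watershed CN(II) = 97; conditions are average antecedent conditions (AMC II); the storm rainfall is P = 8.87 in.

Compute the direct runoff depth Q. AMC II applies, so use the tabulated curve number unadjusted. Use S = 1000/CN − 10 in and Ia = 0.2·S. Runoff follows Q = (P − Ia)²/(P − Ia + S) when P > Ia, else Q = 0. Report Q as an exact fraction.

CN(II) = 97; AMC II needs no correction.
Retention S: 1000/CN − 10 with CN=97.000 → S = 30/97 ≈ 0.309 in
Initial abstraction Ia = S/5 = (30/97)/5 = 6/97 ≈ 0.062 in
P − Ia = 8.870 − 0.062 = 85439/9700 ≈ 8.808 in (> 0, runoff occurs)
Q = (85439/9700)²/((85439/9700) + 30/97) = (7299822721/94090000)/(88439/9700) = 7299822721/857858300 in ≈ 8.509 in

Q = 7299822721/857858300 in ≈ 8.509 in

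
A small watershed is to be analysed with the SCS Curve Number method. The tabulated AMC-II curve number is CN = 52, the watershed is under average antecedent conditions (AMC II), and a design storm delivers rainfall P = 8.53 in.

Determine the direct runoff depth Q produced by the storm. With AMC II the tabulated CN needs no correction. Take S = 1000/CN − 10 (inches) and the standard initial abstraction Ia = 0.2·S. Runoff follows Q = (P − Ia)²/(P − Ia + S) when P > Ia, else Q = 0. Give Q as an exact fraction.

CN(II) = 52; AMC II needs no correction.
Retention S: 1000/CN − 10 with CN=52.000 → S = 120/13 ≈ 9.231 in
Initial abstraction Ia = S/5 = (120/13)/5 = 24/13 ≈ 1.846 in
Excess rainfall: 8.530 − 1.846 = 6.684 in; P > Ia so Q > 0
Runoff Q = (P−Ia)²/(P−Ia+S) = (6.684)²/(6.684+9.231) = 75498721/26895700 ≈ 2.807 in

Q = 75498721/26895700 in ≈ 2.807 in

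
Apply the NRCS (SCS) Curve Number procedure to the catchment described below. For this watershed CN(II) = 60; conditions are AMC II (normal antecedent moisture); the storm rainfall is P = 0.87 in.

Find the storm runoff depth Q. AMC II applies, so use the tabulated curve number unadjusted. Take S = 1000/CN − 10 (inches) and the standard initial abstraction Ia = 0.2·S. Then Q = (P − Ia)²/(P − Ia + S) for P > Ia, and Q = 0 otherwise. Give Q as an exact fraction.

Q = 0 in ≈ 0.000 in

CN(II) = 60; AMC II needs no correction.
Retention S: 1000/CN − 10 with CN=60.000 → S = 20/3 ≈ 6.667 in
Initial abstraction Ia = S/5 = (20/3)/5 = 4/3 ≈ 1.333 in
P = 0.870 ≤ Ia = 1.333 in: entire storm abstracted, Q = 0.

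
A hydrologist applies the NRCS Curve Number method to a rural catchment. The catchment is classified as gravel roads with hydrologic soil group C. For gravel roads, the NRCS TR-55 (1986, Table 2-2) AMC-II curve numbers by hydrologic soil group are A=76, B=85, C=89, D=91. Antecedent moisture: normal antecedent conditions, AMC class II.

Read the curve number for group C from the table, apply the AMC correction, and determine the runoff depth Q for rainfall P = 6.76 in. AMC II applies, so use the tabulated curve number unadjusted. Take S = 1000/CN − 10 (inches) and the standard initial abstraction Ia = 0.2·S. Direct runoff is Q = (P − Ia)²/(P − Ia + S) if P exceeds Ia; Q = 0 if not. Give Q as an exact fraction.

Q = 209989081/38361225 in ≈ 5.474 in

NRCS table: gravel roads, soil group C → CN(II) = 89
Average conditions: CN = 89 (no AMC adjustment).
Retention S: 1000/CN − 10 with CN=89.000 → S = 110/89 ≈ 1.236 in
Ia = 0.2·(110/89) = 22/89 in ≈ 0.247 in
Since P=6.760 > Ia=0.247: effective rainfall P−Ia = 14491/2225 in
Runoff Q = (P−Ia)²/(P−Ia+S) = (6.513)²/(6.513+1.236) = 209989081/38361225 ≈ 5.474 in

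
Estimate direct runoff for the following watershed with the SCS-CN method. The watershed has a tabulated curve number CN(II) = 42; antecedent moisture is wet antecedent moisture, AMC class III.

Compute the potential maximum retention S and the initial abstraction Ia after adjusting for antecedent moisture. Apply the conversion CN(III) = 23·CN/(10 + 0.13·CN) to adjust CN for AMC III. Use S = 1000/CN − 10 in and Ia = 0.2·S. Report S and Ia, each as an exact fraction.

Wet (AMC III): CN(III) = 23·42/(10 + 0.13·42) = 966/(773/50) = 48300/773 ≈ 62.484
Max retention: S = 1000/(48300/773) − 10 = 2900/483 in (≈ 6.004 in)
Ia = 0.2·(2900/483) = 580/483 in ≈ 1.201 in

S = 2900/483 in ≈ 6.004 in; Ia = 580/483 in ≈ 1.201 in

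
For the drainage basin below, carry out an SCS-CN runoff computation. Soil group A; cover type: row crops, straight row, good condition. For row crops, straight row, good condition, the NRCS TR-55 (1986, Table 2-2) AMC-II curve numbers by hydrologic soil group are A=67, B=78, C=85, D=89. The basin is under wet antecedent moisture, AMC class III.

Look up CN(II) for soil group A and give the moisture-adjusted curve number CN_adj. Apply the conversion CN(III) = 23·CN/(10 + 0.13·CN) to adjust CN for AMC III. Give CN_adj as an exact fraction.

CN_adj = 154100/1871 ≈ 82.362

NRCS table: row crops, straight row, good condition, soil group A → CN(II) = 67
Adjust CN=67 to AMC III: 23·67/(10 + 0.13·67) → 1541 ÷ (1871/100) = 154100/1871 ≈ 82.362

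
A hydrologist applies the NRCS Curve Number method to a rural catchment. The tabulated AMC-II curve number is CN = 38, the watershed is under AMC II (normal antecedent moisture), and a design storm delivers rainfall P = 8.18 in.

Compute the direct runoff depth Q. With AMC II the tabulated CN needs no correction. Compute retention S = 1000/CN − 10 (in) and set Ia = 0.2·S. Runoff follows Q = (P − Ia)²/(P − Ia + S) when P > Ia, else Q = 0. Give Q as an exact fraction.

AMC II — tabulated CN = 38 applies directly.
S = 1000/38 − 10 = 310/19 in ≈ 16.316 in
Ia = 0.2S: 0.2·16.316 = 3.263 in (exactly 62/19)
P − Ia = 8.180 − 3.263 = 4671/950 ≈ 4.917 in (> 0, runoff occurs)
Q = (4671/950)²/((4671/950) + 310/19) = (21818241/902500)/(20171/950) = 21818241/19162450 in ≈ 1.139 in

Q = 21818241/19162450 in ≈ 1.139 in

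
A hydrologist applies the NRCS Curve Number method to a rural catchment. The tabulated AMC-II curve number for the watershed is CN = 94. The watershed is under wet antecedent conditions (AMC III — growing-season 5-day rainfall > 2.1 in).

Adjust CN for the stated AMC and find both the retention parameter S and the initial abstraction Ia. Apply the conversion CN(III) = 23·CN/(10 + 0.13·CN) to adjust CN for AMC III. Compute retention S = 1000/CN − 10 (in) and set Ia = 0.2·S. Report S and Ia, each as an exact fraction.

S = 300/1081 in ≈ 0.278 in; Ia = 60/1081 in ≈ 0.056 in

Adjust CN=94 to AMC III: 23·94/(10 + 0.13·94) → 2162 ÷ (1111/50) = 108100/1111 ≈ 97.300
Retention S: 1000/CN − 10 with CN=97.300 → S = 300/1081 ≈ 0.278 in
Initial abstraction Ia = S/5 = (300/1081)/5 = 60/1081 ≈ 0.056 in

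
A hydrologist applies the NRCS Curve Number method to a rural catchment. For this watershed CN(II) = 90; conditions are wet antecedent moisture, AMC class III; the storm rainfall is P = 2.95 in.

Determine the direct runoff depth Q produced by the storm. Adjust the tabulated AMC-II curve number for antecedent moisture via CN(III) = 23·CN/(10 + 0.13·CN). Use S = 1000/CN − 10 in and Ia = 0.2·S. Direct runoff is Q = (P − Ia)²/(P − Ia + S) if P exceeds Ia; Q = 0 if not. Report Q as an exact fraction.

Q = 139546969/57185820 in ≈ 2.440 in

Adjust CN=90 to AMC III: 23·90/(10 + 0.13·90) → 2070 ÷ (217/10) = 20700/217 ≈ 95.392
Retention S: 1000/CN − 10 with CN=95.392 → S = 100/207 ≈ 0.483 in
Ia = 0.2S: 0.2·0.483 = 0.097 in (exactly 20/207)
Excess rainfall: 2.950 − 0.097 = 2.853 in; P > Ia so Q > 0
Runoff Q = (P−Ia)²/(P−Ia+S) = (2.853)²/(2.853+0.483) = 139546969/57185820 ≈ 2.440 in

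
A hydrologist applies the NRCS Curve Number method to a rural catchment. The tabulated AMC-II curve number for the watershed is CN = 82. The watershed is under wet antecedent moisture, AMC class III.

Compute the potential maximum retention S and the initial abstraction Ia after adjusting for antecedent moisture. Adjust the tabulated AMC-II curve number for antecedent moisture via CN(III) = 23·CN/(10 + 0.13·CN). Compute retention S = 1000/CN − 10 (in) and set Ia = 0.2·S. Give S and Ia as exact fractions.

S = 900/943 in ≈ 0.954 in; Ia = 180/943 in ≈ 0.191 in

Adjust CN=82 to AMC III: 23·82/(10 + 0.13·82) → 1886 ÷ (1033/50) = 94300/1033 ≈ 91.288
Retention S: 1000/CN − 10 with CN=91.288 → S = 900/943 ≈ 0.954 in
Initial abstraction Ia = S/5 = (900/943)/5 = 180/943 ≈ 0.191 in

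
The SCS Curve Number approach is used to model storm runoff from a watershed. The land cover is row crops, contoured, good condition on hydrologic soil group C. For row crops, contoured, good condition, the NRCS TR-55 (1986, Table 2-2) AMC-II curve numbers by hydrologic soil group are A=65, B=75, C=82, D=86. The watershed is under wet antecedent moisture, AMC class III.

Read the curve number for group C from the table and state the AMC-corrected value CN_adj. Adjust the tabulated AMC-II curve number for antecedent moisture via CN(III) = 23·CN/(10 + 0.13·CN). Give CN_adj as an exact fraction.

CN_adj = 94300/1033 ≈ 91.288

NRCS table: row crops, contoured, good condition, soil group C → CN(II) = 82
CN(III) from CN(II)=82: (23·82)/(10 + 0.13·82) = 94300/1033 ≈ 91.288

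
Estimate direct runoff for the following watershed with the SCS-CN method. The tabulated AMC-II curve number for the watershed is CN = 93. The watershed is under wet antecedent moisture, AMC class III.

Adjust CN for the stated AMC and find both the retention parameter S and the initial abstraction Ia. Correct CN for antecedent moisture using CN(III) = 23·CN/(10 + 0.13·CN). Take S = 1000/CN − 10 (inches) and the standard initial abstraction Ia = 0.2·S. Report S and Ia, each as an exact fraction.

Wet (AMC III): CN(III) = 23·93/(10 + 0.13·93) = 2139/(2209/100) = 213900/2209 ≈ 96.831
S = 1000/(213900/2209) − 10 = 700/2139 in ≈ 0.327 in
Initial abstraction Ia = S/5 = (700/2139)/5 = 140/2139 ≈ 0.065 in

S = 700/2139 in ≈ 0.327 in; Ia = 140/2139 in ≈ 0.065 in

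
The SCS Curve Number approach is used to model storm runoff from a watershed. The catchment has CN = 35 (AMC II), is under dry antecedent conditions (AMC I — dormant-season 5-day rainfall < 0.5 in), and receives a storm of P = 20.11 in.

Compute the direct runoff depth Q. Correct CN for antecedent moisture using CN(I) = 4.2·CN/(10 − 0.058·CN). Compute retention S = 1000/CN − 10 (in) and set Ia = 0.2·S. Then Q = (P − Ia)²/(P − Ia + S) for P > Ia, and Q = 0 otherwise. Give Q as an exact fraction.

Q = 27428990689/11989569900 in ≈ 2.288 in

Dry (AMC I): CN(I) = 4.2·35/(10 − 0.058·35) = 147/(797/100) = 14700/797 ≈ 18.444
Retention S: 1000/CN − 10 with CN=18.444 → S = 6500/147 ≈ 44.218 in
Ia = 0.2·(6500/147) = 1300/147 in ≈ 8.844 in
P − Ia = 20.110 − 8.844 = 165617/14700 ≈ 11.266 in (> 0, runoff occurs)
Runoff Q = (P−Ia)²/(P−Ia+S) = (11.266)²/(11.266+44.218) = 27428990689/11989569900 ≈ 2.288 in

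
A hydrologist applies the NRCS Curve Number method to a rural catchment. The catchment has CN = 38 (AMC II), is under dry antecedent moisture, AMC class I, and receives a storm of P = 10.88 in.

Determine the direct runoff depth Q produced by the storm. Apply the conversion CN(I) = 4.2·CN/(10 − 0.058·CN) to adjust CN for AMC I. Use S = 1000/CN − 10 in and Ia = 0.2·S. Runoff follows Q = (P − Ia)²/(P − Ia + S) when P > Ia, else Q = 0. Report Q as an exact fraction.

Q = 60171049/260926050 in ≈ 0.231 in

Adjust CN=38 to AMC I: 4.2·38/(10 − 0.058·38) → (798/5) ÷ (1949/250) = 39900/1949 ≈ 20.472
S = 1000/(39900/1949) − 10 = 15500/399 in ≈ 38.847 in
Initial abstraction Ia = S/5 = (15500/399)/5 = 3100/399 ≈ 7.769 in
Since P=10.880 > Ia=7.769: effective rainfall P−Ia = 31028/9975 in
Q = (31028/9975)²/((31028/9975) + 15500/399) = (962736784/99500625)/(418528/9975) = 60171049/260926050 in ≈ 0.231 in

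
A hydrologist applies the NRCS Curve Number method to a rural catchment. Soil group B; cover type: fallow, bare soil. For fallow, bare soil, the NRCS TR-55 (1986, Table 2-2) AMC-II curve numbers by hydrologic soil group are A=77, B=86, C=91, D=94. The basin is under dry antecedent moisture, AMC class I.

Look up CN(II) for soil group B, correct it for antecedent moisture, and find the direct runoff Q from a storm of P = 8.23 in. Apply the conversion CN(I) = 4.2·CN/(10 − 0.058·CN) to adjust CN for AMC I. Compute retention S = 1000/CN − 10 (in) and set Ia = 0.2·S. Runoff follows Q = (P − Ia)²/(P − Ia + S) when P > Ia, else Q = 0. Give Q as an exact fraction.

Q = 9248091889/1885554300 in ≈ 4.905 in

NRCS table: fallow, bare soil, soil group B → CN(II) = 86
Dry (AMC I): CN(I) = 4.2·86/(10 − 0.058·86) = (1806/5)/(1253/250) = 12900/179 ≈ 72.067
S = 1000/(12900/179) − 10 = 500/129 in ≈ 3.876 in
Ia = 0.2·(500/129) = 100/129 in ≈ 0.775 in
Since P=8.230 > Ia=0.775: effective rainfall P−Ia = 96167/12900 in
Runoff Q = (P−Ia)²/(P−Ia+S) = (7.455)²/(7.455+3.876) = 9248091889/1885554300 ≈ 4.905 in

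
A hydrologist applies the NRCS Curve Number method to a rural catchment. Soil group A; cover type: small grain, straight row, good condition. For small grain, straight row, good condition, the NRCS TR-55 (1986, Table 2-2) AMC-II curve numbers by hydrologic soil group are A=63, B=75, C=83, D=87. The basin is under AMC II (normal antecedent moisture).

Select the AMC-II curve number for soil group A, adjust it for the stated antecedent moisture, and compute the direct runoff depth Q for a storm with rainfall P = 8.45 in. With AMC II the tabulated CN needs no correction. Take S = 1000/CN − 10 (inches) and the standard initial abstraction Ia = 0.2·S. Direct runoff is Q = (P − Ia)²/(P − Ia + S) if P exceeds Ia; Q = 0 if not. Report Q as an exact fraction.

Q = 84033889/20874420 in ≈ 4.026 in

NRCS table: small grain, straight row, good condition, soil group A → CN(II) = 63
Average conditions: CN = 63 (no AMC adjustment).
Retention S: 1000/CN − 10 with CN=63.000 → S = 370/63 ≈ 5.873 in
Initial abstraction Ia = S/5 = (370/63)/5 = 74/63 ≈ 1.175 in
P − Ia = 8.450 − 1.175 = 9167/1260 ≈ 7.275 in (> 0, runoff occurs)
Runoff Q = (P−Ia)²/(P−Ia+S) = (7.275)²/(7.275+5.873) = 84033889/20874420 ≈ 4.026 in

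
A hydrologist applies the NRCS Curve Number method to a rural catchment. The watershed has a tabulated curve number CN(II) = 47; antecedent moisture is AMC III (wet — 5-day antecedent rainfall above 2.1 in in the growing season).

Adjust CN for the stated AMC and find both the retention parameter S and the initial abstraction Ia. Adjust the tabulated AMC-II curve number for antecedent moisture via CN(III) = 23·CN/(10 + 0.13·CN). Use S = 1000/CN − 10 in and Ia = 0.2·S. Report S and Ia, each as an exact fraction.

S = 5300/1081 in ≈ 4.903 in; Ia = 1060/1081 in ≈ 0.981 in

Wet (AMC III): CN(III) = 23·47/(10 + 0.13·47) = 1081/(1611/100) = 108100/1611 ≈ 67.101
Max retention: S = 1000/(108100/1611) − 10 = 5300/1081 in (≈ 4.903 in)
Ia = 0.2·(5300/1081) = 1060/1081 in ≈ 0.981 in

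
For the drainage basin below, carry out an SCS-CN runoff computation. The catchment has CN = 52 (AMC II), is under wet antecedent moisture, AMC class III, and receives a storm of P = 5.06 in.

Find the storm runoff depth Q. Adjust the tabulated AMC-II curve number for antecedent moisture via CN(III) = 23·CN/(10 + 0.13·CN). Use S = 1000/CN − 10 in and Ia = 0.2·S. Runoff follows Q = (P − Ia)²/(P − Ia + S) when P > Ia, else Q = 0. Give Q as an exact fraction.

Adjust CN=52 to AMC III: 23·52/(10 + 0.13·52) → 1196 ÷ (419/25) = 29900/419 ≈ 71.360
Max retention: S = 1000/(29900/419) − 10 = 1200/299 in (≈ 4.013 in)
Ia = 0.2·(1200/299) = 240/299 in ≈ 0.803 in
Excess rainfall: 5.060 − 0.803 = 4.257 in; P > Ia so Q > 0
Runoff Q = (P−Ia)²/(P−Ia+S) = (4.257)²/(4.257+4.013) = 4050940609/1848522650 ≈ 2.191 in

Q = 4050940609/1848522650 in ≈ 2.191 in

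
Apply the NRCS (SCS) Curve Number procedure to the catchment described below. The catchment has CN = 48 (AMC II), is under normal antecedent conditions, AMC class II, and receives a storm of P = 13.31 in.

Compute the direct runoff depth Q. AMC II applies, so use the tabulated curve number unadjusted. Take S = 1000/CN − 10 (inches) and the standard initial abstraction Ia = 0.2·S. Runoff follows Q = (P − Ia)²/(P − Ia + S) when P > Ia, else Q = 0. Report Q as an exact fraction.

AMC II — tabulated CN = 48 applies directly.
Max retention: S = 1000/48 − 10 = 65/6 in (≈ 10.833 in)
Ia = 0.2·(65/6) = 13/6 in ≈ 2.167 in
P − Ia = 13.310 − 2.167 = 3343/300 ≈ 11.143 in (> 0, runoff occurs)
Q = (3343/300)²/((3343/300) + 65/6) = (11175649/90000)/(6593/300) = 11175649/1977900 in ≈ 5.650 in

Q = 11175649/1977900 in ≈ 5.650 in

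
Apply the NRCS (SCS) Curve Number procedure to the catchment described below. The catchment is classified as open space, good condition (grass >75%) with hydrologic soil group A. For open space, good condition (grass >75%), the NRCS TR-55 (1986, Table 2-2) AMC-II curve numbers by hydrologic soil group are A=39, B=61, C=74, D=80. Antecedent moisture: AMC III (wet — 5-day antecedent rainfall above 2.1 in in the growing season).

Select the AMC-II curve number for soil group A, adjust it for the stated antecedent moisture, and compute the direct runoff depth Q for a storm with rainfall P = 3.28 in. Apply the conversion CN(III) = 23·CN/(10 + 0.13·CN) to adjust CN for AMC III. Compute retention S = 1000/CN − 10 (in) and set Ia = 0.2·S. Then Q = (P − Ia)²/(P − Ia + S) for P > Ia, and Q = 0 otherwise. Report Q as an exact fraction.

Q = 926823458/2192649225 in ≈ 0.423 in

NRCS table: open space, good condition (grass >75%), soil group A → CN(II) = 39
Wet (AMC III): CN(III) = 23·39/(10 + 0.13·39) = 897/(1507/100) = 89700/1507 ≈ 59.522
Retention S: 1000/CN − 10 with CN=59.522 → S = 6100/897 ≈ 6.800 in
Ia = 0.2·(6100/897) = 1220/897 in ≈ 1.360 in
Since P=3.280 > Ia=1.360: effective rainfall P−Ia = 43054/22425 in
Q = (43054/22425)²/((43054/22425) + 6100/897) = (1853646916/502880625)/(195554/22425) = 926823458/2192649225 in ≈ 0.423 in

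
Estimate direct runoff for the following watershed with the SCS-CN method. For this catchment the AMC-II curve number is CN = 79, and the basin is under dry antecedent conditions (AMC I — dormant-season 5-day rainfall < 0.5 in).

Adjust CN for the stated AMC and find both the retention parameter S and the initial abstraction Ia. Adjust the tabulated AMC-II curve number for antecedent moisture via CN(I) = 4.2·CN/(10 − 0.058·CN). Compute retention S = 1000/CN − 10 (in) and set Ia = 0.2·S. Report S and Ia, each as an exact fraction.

Dry (AMC I): CN(I) = 4.2·79/(10 − 0.058·79) = (1659/5)/(2709/500) = 7900/129 ≈ 61.240
Retention S: 1000/CN − 10 with CN=61.240 → S = 500/79 ≈ 6.329 in
Ia = 0.2S: 0.2·6.329 = 1.266 in (exactly 100/79)

S = 500/79 in ≈ 6.329 in; Ia = 100/79 in ≈ 1.266 in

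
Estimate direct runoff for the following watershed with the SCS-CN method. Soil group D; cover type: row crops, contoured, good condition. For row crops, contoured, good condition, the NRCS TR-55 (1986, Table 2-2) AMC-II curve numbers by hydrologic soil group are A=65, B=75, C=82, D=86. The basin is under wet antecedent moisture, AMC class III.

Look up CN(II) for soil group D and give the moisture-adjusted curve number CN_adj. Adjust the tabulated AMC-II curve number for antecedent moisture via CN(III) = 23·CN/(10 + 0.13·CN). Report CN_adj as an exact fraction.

NRCS table: row crops, contoured, good condition, soil group D → CN(II) = 86
Wet (AMC III): CN(III) = 23·86/(10 + 0.13·86) = 1978/(1059/50) = 98900/1059 ≈ 93.390

CN_adj = 98900/1059 ≈ 93.390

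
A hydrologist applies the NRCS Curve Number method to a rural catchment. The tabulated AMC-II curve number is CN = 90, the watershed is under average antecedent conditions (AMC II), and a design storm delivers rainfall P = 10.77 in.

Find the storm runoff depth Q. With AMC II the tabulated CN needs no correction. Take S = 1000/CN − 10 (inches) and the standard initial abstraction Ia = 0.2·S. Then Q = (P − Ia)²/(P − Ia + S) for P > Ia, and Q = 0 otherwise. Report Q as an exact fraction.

AMC II — tabulated CN = 90 applies directly.
Retention S: 1000/CN − 10 with CN=90.000 → S = 10/9 ≈ 1.111 in
Ia = 0.2·(10/9) = 2/9 in ≈ 0.222 in
Since P=10.770 > Ia=0.222: effective rainfall P−Ia = 9493/900 in
Q: (9493/900)² ÷ (10493/900) = 90117049/9443700 in (≈ 9.543 in)

Q = 90117049/9443700 in ≈ 9.543 in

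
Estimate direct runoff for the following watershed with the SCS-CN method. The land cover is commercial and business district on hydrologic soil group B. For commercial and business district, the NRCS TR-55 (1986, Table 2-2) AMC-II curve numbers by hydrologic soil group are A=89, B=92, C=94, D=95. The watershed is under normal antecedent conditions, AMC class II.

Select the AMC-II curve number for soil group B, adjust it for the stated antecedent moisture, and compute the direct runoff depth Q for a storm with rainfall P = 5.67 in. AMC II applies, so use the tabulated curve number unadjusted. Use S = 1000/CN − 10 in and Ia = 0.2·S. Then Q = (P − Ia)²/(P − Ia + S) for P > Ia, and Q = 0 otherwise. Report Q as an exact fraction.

NRCS table: commercial and business district, soil group B → CN(II) = 92
Average conditions: CN = 92 (no AMC adjustment).
Retention S: 1000/CN − 10 with CN=92.000 → S = 20/23 ≈ 0.870 in
Initial abstraction Ia = S/5 = (20/23)/5 = 4/23 ≈ 0.174 in
Excess rainfall: 5.670 − 0.174 = 5.496 in; P > Ia so Q > 0
Q = (12641/2300)²/((12641/2300) + 20/23) = (159794881/5290000)/(14641/2300) = 159794881/33674300 in ≈ 4.745 in

Q = 159794881/33674300 in ≈ 4.745 in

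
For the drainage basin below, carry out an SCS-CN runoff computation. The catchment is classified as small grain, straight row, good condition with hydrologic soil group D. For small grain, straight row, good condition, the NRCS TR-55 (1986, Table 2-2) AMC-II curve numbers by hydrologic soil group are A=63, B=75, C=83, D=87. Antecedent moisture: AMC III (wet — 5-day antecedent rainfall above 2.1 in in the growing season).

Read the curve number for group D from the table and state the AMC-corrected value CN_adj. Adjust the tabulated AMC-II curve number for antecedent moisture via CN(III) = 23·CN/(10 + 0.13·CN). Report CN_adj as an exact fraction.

CN_adj = 200100/2131 ≈ 93.900

NRCS table: small grain, straight row, good condition, soil group D → CN(II) = 87
Wet (AMC III): CN(III) = 23·87/(10 + 0.13·87) = 2001/(2131/100) = 200100/2131 ≈ 93.900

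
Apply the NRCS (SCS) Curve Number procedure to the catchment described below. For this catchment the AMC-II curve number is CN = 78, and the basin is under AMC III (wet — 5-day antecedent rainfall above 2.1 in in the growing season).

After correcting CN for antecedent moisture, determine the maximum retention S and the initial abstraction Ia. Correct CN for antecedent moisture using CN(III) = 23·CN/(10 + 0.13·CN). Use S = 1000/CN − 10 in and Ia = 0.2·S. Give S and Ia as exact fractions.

S = 1100/897 in ≈ 1.226 in; Ia = 220/897 in ≈ 0.245 in

Adjust CN=78 to AMC III: 23·78/(10 + 0.13·78) → 1794 ÷ (1007/50) = 89700/1007 ≈ 89.076
S = 1000/(89700/1007) − 10 = 1100/897 in ≈ 1.226 in
Initial abstraction Ia = S/5 = (1100/897)/5 = 220/897 ≈ 0.245 in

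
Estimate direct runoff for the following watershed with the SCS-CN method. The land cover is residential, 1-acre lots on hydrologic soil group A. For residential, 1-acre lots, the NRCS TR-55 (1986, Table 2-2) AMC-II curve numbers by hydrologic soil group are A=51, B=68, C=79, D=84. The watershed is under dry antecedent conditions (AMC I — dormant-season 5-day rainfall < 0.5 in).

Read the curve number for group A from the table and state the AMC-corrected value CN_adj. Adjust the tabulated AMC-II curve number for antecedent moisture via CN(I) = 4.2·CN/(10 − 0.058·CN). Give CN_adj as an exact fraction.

CN_adj = 15300/503 ≈ 30.417

NRCS table: residential, 1-acre lots, soil group A → CN(II) = 51
Dry (AMC I): CN(I) = 4.2·51/(10 − 0.058·51) = (1071/5)/(3521/500) = 15300/503 ≈ 30.417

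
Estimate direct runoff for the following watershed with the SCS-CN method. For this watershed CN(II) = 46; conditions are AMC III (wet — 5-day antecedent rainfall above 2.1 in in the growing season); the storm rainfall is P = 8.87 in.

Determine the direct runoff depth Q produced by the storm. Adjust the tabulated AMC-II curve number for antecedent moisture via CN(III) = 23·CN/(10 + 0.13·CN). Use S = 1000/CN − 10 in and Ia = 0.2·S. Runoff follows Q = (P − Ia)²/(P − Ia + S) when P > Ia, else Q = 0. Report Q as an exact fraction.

Q = 172410139729/36248296700 in ≈ 4.756 in

Adjust CN=46 to AMC III: 23·46/(10 + 0.13·46) → 1058 ÷ (799/50) = 52900/799 ≈ 66.208
S = 1000/(52900/799) − 10 = 2700/529 in ≈ 5.104 in
Ia = 0.2S: 0.2·5.104 = 1.021 in (exactly 540/529)
Excess rainfall: 8.870 − 1.021 = 7.849 in; P > Ia so Q > 0
Q: (415223/52900)² ÷ (685223/52900) = 172410139729/36248296700 in (≈ 4.756 in)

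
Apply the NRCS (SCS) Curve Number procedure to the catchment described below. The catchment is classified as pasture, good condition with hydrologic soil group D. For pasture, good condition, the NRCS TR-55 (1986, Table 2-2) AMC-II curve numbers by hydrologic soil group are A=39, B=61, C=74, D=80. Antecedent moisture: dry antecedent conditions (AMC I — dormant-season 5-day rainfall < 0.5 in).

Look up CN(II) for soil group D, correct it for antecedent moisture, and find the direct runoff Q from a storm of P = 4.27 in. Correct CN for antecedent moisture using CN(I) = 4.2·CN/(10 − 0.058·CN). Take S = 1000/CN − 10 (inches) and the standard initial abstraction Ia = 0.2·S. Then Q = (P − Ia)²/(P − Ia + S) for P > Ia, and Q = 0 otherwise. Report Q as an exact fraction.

Q = 41822089/39830700 in ≈ 1.050 in

NRCS table: pasture, good condition, soil group D → CN(II) = 80
Dry (AMC I): CN(I) = 4.2·80/(10 − 0.058·80) = 336/(134/25) = 4200/67 ≈ 62.687
Max retention: S = 1000/(4200/67) − 10 = 125/21 in (≈ 5.952 in)
Ia = 0.2S: 0.2·5.952 = 1.190 in (exactly 25/21)
Excess rainfall: 4.270 − 1.190 = 3.080 in; P > Ia so Q > 0
Q: (6467/2100)² ÷ (18967/2100) = 41822089/39830700 in (≈ 1.050 in)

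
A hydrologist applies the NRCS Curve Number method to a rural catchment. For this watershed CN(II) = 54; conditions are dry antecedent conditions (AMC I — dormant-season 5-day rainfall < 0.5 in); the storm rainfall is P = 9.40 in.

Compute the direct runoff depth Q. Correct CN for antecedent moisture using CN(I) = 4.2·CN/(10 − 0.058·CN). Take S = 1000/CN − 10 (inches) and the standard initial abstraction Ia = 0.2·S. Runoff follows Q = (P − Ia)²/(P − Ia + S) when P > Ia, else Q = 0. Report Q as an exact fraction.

CN(I) from CN(II)=54: (4.2·54)/(10 − 0.058·54) = 56700/1717 ≈ 33.023
S = 1000/(56700/1717) − 10 = 11500/567 in ≈ 20.282 in
Initial abstraction Ia = S/5 = (11500/567)/5 = 2300/567 ≈ 4.056 in
P − Ia = 9.400 − 4.056 = 15149/2835 ≈ 5.344 in (> 0, runoff occurs)
Q: (15149/2835)² ÷ (72649/2835) = 229492201/205959915 in (≈ 1.114 in)

Q = 229492201/205959915 in ≈ 1.114 in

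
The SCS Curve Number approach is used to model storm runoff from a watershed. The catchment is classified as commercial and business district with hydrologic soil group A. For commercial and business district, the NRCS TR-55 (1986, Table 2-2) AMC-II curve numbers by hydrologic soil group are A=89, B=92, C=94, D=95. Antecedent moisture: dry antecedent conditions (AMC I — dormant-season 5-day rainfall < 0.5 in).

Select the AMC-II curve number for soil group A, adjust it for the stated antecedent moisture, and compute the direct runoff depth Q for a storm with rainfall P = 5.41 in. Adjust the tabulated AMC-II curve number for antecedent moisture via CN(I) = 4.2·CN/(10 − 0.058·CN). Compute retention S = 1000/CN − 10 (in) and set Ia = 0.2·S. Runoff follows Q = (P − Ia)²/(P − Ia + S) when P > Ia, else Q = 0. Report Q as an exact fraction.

NRCS table: commercial and business district, soil group A → CN(II) = 89
Adjust CN=89 to AMC I: 4.2·89/(10 − 0.058·89) → (1869/5) ÷ (2419/500) = 186900/2419 ≈ 77.263
S = 1000/(186900/2419) − 10 = 5500/1869 in ≈ 2.943 in
Ia = 0.2·(5500/1869) = 1100/1869 in ≈ 0.589 in
Since P=5.410 > Ia=0.589: effective rainfall P−Ia = 901129/186900 in
Runoff Q = (P−Ia)²/(P−Ia+S) = (4.821)²/(4.821+2.943) = 812033474641/271216010100 ≈ 2.994 in

Q = 812033474641/271216010100 in ≈ 2.994 in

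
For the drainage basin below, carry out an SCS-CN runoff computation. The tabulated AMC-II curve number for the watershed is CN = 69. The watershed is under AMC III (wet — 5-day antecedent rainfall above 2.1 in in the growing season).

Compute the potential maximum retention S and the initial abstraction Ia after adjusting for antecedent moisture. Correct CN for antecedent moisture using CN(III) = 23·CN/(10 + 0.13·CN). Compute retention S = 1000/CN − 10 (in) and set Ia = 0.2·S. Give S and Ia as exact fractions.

Adjust CN=69 to AMC III: 23·69/(10 + 0.13·69) → 1587 ÷ (1897/100) = 158700/1897 ≈ 83.658
Retention S: 1000/CN − 10 with CN=83.658 → S = 3100/1587 ≈ 1.953 in
Ia = 0.2S: 0.2·1.953 = 0.391 in (exactly 620/1587)

S = 3100/1587 in ≈ 1.953 in; Ia = 620/1587 in ≈ 0.391 in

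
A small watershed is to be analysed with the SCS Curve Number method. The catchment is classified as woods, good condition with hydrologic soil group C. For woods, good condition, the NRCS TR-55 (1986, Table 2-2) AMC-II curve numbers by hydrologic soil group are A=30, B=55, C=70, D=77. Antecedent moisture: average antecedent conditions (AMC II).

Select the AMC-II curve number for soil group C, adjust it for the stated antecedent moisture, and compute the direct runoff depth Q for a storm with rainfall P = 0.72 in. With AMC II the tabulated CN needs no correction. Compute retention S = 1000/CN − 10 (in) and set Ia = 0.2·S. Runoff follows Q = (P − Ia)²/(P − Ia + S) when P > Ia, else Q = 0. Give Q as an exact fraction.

Q = 0 in ≈ 0.000 in

NRCS table: woods, good condition, soil group C → CN(II) = 70
CN(II) = 70; AMC II needs no correction.
Retention S: 1000/CN − 10 with CN=70.000 → S = 30/7 ≈ 4.286 in
Ia = 0.2·(30/7) = 6/7 in ≈ 0.857 in
P = 0.720 ≤ Ia = 0.857 in: entire storm abstracted, Q = 0.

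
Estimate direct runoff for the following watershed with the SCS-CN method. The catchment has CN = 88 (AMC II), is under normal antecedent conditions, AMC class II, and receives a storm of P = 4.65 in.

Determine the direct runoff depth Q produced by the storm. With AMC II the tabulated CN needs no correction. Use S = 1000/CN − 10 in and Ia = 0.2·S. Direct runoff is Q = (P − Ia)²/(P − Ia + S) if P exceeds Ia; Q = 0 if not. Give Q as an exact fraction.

Q = 309123/92620 in ≈ 3.338 in

AMC II — tabulated CN = 88 applies directly.
Max retention: S = 1000/88 − 10 = 15/11 in (≈ 1.364 in)
Ia = 0.2S: 0.2·1.364 = 0.273 in (exactly 3/11)
Excess rainfall: 4.650 − 0.273 = 4.377 in; P > Ia so Q > 0
Runoff Q = (P−Ia)²/(P−Ia+S) = (4.377)²/(4.377+1.364) = 309123/92620 ≈ 3.338 in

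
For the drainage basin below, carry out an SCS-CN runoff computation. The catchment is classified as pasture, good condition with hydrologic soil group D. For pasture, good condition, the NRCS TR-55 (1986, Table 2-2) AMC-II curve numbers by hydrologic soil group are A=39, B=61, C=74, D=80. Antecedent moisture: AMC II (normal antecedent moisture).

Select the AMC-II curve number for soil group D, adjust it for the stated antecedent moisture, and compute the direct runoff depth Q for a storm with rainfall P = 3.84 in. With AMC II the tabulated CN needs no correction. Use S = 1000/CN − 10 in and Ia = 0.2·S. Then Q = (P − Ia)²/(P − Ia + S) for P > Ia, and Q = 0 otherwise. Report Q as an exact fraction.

NRCS table: pasture, good condition, soil group D → CN(II) = 80
CN(II) = 80; AMC II needs no correction.
S = 1000/80 − 10 = 5/2 in ≈ 2.500 in
Ia = 0.2·(5/2) = 1/2 in ≈ 0.500 in
P − Ia = 3.840 − 0.500 = 167/50 ≈ 3.340 in (> 0, runoff occurs)
Q = (167/50)²/((167/50) + 5/2) = (27889/2500)/(146/25) = 27889/14600 in ≈ 1.910 in

Q = 27889/14600 in ≈ 1.910 in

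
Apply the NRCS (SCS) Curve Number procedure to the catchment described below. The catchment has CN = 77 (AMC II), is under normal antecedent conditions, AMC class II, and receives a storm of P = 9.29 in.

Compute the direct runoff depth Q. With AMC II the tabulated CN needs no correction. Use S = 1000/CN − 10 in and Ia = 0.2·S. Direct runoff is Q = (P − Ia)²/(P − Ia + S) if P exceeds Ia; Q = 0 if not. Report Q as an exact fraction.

AMC II — tabulated CN = 77 applies directly.
Max retention: S = 1000/77 − 10 = 230/77 in (≈ 2.987 in)
Ia = 0.2S: 0.2·2.987 = 0.597 in (exactly 46/77)
Since P=9.290 > Ia=0.597: effective rainfall P−Ia = 66933/7700 in
Runoff Q = (P−Ia)²/(P−Ia+S) = (8.693)²/(8.693+2.987) = 4480026489/692484100 ≈ 6.470 in

Q = 4480026489/692484100 in ≈ 6.470 in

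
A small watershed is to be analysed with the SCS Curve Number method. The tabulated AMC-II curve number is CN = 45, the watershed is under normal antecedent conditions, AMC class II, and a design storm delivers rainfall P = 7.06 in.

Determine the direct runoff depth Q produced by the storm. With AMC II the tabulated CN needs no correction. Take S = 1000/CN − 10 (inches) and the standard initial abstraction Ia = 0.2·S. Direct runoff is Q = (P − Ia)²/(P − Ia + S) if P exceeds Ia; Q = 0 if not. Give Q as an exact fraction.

CN(II) = 45; AMC II needs no correction.
Retention S: 1000/CN − 10 with CN=45.000 → S = 110/9 ≈ 12.222 in
Ia = 0.2·(110/9) = 22/9 in ≈ 2.444 in
P − Ia = 7.060 − 2.444 = 2077/450 ≈ 4.616 in (> 0, runoff occurs)
Runoff Q = (P−Ia)²/(P−Ia+S) = (4.616)²/(4.616+12.222) = 4313929/3409650 ≈ 1.265 in

Q = 4313929/3409650 in ≈ 1.265 in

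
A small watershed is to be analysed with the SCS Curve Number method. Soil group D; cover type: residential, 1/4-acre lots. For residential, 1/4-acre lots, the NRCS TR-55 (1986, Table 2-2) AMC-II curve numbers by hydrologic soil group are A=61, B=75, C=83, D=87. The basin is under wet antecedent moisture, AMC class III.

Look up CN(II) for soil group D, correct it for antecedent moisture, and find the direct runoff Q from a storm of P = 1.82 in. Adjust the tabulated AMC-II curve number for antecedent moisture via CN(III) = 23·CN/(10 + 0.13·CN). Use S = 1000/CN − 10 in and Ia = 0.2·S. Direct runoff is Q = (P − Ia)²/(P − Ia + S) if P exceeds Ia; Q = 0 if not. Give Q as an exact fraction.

NRCS table: residential, 1/4-acre lots, soil group D → CN(II) = 87
Adjust CN=87 to AMC III: 23·87/(10 + 0.13·87) → 2001 ÷ (2131/100) = 200100/2131 ≈ 93.900
Max retention: S = 1000/(200100/2131) − 10 = 1300/2001 in (≈ 0.650 in)
Ia = 0.2S: 0.2·0.650 = 0.130 in (exactly 260/2001)
P − Ia = 1.820 − 0.130 = 169091/100050 ≈ 1.690 in (> 0, runoff occurs)
Q = (169091/100050)²/((169091/100050) + 1300/2001) = (28591766281/10010002500)/(234091/100050) = 2199366637/1801600350 in ≈ 1.221 in

Q = 2199366637/1801600350 in ≈ 1.221 in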